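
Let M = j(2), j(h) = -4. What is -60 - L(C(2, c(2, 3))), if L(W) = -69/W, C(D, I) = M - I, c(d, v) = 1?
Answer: -369/5 ≈ -73.800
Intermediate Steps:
M = -4
C(D, I) = -4 - I
-60 - L(C(2, c(2, 3))) = -60 - (-69)/(-4 - 1*1) = -60 - (-69)/(-4 - 1) = -60 - (-69)/(-5) = -60 - (-69)*(-1)/5 = -60 - 1*69/5 = -60 - 69/5 = -369/5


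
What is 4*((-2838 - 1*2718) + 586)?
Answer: -19880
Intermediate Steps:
4*((-2838 - 1*2718) + 586) = 4*((-2838 - 2718) + 586) = 4*(-5556 + 586) = 4*(-4970) = -19880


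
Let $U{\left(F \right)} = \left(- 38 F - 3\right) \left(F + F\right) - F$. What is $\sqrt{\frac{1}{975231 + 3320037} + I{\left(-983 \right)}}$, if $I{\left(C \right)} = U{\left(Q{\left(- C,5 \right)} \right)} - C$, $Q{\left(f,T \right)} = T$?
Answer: $\frac{i \sqrt{6023237133855}}{79542} \approx 30.854 i$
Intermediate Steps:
$U{\left(F \right)} = - F + 2 F \left(-3 - 38 F\right)$ ($U{\left(F \right)} = \left(-3 - 38 F\right) 2 F - F = 2 F \left(-3 - 38 F\right) - F = - F + 2 F \left(-3 - 38 F\right)$)
$I{\left(C \right)} = -1935 - C$ ($I{\left(C \right)} = \left(-1\right) 5 \left(7 + 76 \cdot 5\right) - C = \left(-1\right) 5 \left(7 + 380\right) - C = \left(-1\right) 5 \cdot 387 - C = -1935 - C$)
$\sqrt{\frac{1}{975231 + 3320037} + I{\left(-983 \right)}} = \sqrt{\frac{1}{975231 + 3320037} - 952} = \sqrt{\frac{1}{4295268} + \left(-1935 + 983\right)} = \sqrt{\frac{1}{4295268} - 952} = \sqrt{- \frac{4089095135}{4295268}} = \frac{i \sqrt{6023237133855}}{79542}$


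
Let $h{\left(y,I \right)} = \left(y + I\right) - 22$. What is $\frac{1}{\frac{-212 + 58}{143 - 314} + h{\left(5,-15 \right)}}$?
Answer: $- \frac{171}{5318} \approx -0.032155$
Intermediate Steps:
$h{\left(y,I \right)} = -22 + I + y$ ($h{\left(y,I \right)} = \left(I + y\right) - 22 = -22 + I + y$)
$\frac{1}{\frac{-212 + 58}{143 - 314} + h{\left(5,-15 \right)}} = \frac{1}{\frac{-212 + 58}{143 - 314} - 32} = \frac{1}{- \frac{154}{-171} - 32} = \frac{1}{\left(-154\right) \left(- \frac{1}{171}\right) - 32} = \frac{1}{\frac{154}{171} - 32} = \frac{1}{- \frac{5318}{171}} = - \frac{171}{5318}$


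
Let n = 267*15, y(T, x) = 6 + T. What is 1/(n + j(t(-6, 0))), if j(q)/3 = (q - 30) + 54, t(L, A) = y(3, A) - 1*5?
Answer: 1/4089 ≈ 0.00024456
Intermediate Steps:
t(L, A) = 4 (t(L, A) = (6 + 3) - 1*5 = 9 - 5 = 4)
j(q) = 72 + 3*q (j(q) = 3*((q - 30) + 54) = 3*((-30 + q) + 54) = 3*(24 + q) = 72 + 3*q)
n = 4005
1/(n + j(t(-6, 0))) = 1/(4005 + (72 + 3*4)) = 1/(4005 + (72 + 12)) = 1/(4005 + 84) = 1/4089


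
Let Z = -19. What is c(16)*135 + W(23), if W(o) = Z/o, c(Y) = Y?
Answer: 49661/23 ≈ 2159.2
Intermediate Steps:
W(o) = -19/o
c(16)*135 + W(23) = 16*135 - 19/23 = 2160 - 19*1/23 = 2160 - 19/23 = 49661/23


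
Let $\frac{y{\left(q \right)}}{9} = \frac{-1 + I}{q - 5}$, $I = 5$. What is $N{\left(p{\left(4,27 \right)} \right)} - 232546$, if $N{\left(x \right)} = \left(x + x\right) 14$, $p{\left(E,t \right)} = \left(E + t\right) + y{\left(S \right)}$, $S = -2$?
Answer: $-231822$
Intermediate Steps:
$y{\left(q \right)} = \frac{36}{-5 + q}$ ($y{\left(q \right)} = 9 \frac{-1 + 5}{q - 5} = 9 \frac{4}{-5 + q} = \frac{36}{-5 + q}$)
$p{\left(E,t \right)} = - \frac{36}{7} + E + t$ ($p{\left(E,t \right)} = \left(E + t\right) + \frac{36}{-5 - 2} = \left(E + t\right) + \frac{36}{-7} = \left(E + t\right) + 36 \left(- \frac{1}{7}\right) = \left(E + t\right) - \frac{36}{7} = - \frac{36}{7} + E + t$)
$N{\left(x \right)} = 28 x$ ($N{\left(x \right)} = 2 x 14 = 28 x$)
$N{\left(p{\left(4,27 \right)} \right)} - 232546 = 28 \left(- \frac{36}{7} + 4 + 27\right) - 232546 = 28 \cdot \frac{181}{7} - 232546 = 724 - 232546 = -231822$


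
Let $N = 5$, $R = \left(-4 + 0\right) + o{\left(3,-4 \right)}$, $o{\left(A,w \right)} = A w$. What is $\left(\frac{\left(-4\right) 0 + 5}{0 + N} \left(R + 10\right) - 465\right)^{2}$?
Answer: $221841$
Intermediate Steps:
$R = -16$ ($R = \left(-4 + 0\right) + 3 \left(-4\right) = -4 - 12 = -16$)
$\left(\frac{\left(-4\right) 0 + 5}{0 + N} \left(R + 10\right) - 465\right)^{2} = \left(\frac{\left(-4\right) 0 + 5}{0 + 5} \left(-16 + 10\right) - 465\right)^{2} = \left(\frac{0 + 5}{5} \left(-6\right) - 465\right)^{2} = \left(5 \cdot \frac{1}{5} \left(-6\right) - 465\right)^{2} = \left(1 \left(-6\right) - 465\right)^{2} = \left(-6 - 465\right)^{2} = \left(-471\right)^{2} = 221841$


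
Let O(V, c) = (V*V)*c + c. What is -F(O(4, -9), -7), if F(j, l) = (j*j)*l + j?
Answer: 164016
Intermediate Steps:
O(V, c) = c + c*V**2 (O(V, c) = V**2*c + c = c*V**2 + c = c + c*V**2)
F(j, l) = j + l*j**2 (F(j, l) = j**2*l + j = l*j**2 + j = j + l*j**2)
-F(O(4, -9), -7) = -(-9*(1 + 4**2))*(1 - 9*(1 + 4**2)*(-7)) = -(-9*(1 + 16))*(1 - 9*(1 + 16)*(-7)) = -(-9*17)*(1 - 9*17*(-7)) = -(-153)*(1 - 153*(-7)) = -(-153)*(1 + 1071) = -(-153)*1072 = -1*(-164016) = 164016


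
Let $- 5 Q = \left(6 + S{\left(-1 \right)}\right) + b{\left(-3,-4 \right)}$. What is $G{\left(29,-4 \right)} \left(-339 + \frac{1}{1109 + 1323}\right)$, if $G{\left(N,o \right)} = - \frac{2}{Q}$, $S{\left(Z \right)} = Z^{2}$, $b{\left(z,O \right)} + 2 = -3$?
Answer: $- \frac{4122235}{2432} \approx -1695.0$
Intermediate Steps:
$b{\left(z,O \right)} = -5$ ($b{\left(z,O \right)} = -2 - 3 = -5$)
$Q = - \frac{2}{5}$ ($Q = - \frac{\left(6 + \left(-1\right)^{2}\right) - 5}{5} = - \frac{\left(6 + 1\right) - 5}{5} = - \frac{7 - 5}{5} = \left(- \frac{1}{5}\right) 2 = - \frac{2}{5} \approx -0.4$)
$G{\left(N,o \right)} = 5$ ($G{\left(N,o \right)} = - \frac{2}{- \frac{2}{5}} = \left(-2\right) \left(- \frac{5}{2}\right) = 5$)
$G{\left(29,-4 \right)} \left(-339 + \frac{1}{1109 + 1323}\right) = 5 \left(-339 + \frac{1}{1109 + 1323}\right) = 5 \left(-339 + \frac{1}{2432}\right) = 5 \left(- \frac{824447}{2432}\right) = - \frac{4122235}{2432}$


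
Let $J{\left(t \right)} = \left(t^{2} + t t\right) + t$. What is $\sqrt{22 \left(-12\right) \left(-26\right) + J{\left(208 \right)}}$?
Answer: $60 \sqrt{26} \approx 305.94$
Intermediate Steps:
$J{\left(t \right)} = t + 2 t^{2}$ ($J{\left(t \right)} = \left(t^{2} + t^{2}\right) + t = 2 t^{2} + t = t + 2 t^{2}$)
$\sqrt{22 \left(-12\right) \left(-26\right) + J{\left(208 \right)}} = \sqrt{22 \left(-12\right) \left(-26\right) + 208 \left(1 + 2 \cdot 208\right)} = \sqrt{\left(-264\right) \left(-26\right) + 208 \left(1 + 416\right)} = \sqrt{6864 + 208 \cdot 417} = \sqrt{6864 + 86736} = \sqrt{93600} = 60 \sqrt{26}$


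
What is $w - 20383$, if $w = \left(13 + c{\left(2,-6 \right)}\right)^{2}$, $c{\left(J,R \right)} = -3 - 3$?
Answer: $-20334$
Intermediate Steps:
$c{\left(J,R \right)} = -6$ ($c{\left(J,R \right)} = -3 - 3 = -6$)
$w = 49$ ($w = \left(13 - 6\right)^{2} = 7^{2} = 49$)
$w - 20383 = 49 - 20383 = -20334$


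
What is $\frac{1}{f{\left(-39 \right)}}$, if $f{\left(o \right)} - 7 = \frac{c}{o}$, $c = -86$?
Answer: $\frac{39}{359} \approx 0.10864$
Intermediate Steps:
$f{\left(o \right)} = 7 - \frac{86}{o}$
$\frac{1}{f{\left(-39 \right)}} = \frac{1}{7 - \frac{86}{-39}} = \frac{1}{7 - - \frac{86}{39}} = \frac{1}{7 + \frac{86}{39}} = \frac{1}{\frac{359}{39}} = \frac{39}{359}$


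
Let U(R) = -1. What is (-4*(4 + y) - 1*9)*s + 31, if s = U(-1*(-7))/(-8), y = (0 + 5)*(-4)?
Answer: 303/8 ≈ 37.875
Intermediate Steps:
y = -20 (y = 5*(-4) = -20)
s = ⅛ (s = -1/(-8) = -1*(-⅛) = ⅛ ≈ 0.12500)
(-4*(4 + y) - 1*9)*s + 31 = (-4*(4 - 20) - 1*9)*(⅛) + 31 = (-4*(-16) - 9)*(⅛) + 31 = (64 - 9)*(⅛) + 31 = 55*(⅛) + 31 = 55/8 + 31 = 303/8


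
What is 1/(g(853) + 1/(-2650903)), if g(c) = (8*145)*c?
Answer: 2650903/2623015500439 ≈ 1.0106e-6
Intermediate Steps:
g(c) = 1160*c
1/(g(853) + 1/(-2650903)) = 1/(1160*853 + 1/(-2650903)) = 1/(989480 - 1/2650903) = 1/(2623015500439/2650903) = 2650903/2623015500439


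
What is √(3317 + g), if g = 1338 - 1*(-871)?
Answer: 3*√614 ≈ 74.337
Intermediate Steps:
g = 2209 (g = 1338 + 871 = 2209)
√(3317 + g) = √(3317 + 2209) = √5526 = 3*√614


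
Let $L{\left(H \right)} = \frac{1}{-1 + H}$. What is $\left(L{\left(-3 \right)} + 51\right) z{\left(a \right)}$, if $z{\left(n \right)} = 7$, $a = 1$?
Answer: $\frac{1421}{4} \approx 355.25$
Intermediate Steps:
$\left(L{\left(-3 \right)} + 51\right) z{\left(a \right)} = \left(\frac{1}{-1 - 3} + 51\right) 7 = \left(\frac{1}{-4} + 51\right) 7 = \left(- \frac{1}{4} + 51\right) 7 = \frac{203}{4} \cdot 7 = \frac{1421}{4}$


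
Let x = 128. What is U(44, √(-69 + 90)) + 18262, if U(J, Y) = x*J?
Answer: 23894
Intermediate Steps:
U(J, Y) = 128*J
U(44, √(-69 + 90)) + 18262 = 128*44 + 18262 = 5632 + 18262 = 23894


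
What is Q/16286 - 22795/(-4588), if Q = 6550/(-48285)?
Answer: 48446656565/9750981924 ≈ 4.9684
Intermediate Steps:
Q = -1310/9657 (Q = 6550*(-1/48285) = -1310/9657 ≈ -0.13565)
Q/16286 - 22795/(-4588) = -1310/9657/16286 - 22795/(-4588) = -1310/9657*1/16286 - 22795*(-1/4588) = -655/78636951 + 22795/4588 = 48446656565/9750981924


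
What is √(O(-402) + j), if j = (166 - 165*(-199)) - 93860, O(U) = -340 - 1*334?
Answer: 3*I*√6837 ≈ 248.06*I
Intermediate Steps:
O(U) = -674 (O(U) = -340 - 334 = -674)
j = -60859 (j = (166 + 32835) - 93860 = 33001 - 93860 = -60859)
√(O(-402) + j) = √(-674 - 60859) = √(-61533) = 3*I*√6837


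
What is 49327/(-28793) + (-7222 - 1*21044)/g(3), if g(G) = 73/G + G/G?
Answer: -1222668833/1094134 ≈ -1117.5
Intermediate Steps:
g(G) = 1 + 73/G (g(G) = 73/G + 1 = 1 + 73/G)
49327/(-28793) + (-7222 - 1*21044)/g(3) = 49327/(-28793) + (-7222 - 1*21044)/(((73 + 3)/3)) = 49327*(-1/28793) + (-7222 - 21044)/(((⅓)*76)) = -49327/28793 - 28266/76/3 = -49327/28793 - 28266*3/76 = -49327/28793 - 42399/38 = -1222668833/1094134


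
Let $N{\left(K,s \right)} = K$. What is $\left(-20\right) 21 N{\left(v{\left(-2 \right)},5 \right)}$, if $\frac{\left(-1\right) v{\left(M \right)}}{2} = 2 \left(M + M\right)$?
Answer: $-6720$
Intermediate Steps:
$v{\left(M \right)} = - 8 M$ ($v{\left(M \right)} = - 2 \cdot 2 \left(M + M\right) = - 2 \cdot 2 \cdot 2 M = - 2 \cdot 4 M = - 8 M$)
$\left(-20\right) 21 N{\left(v{\left(-2 \right)},5 \right)} = \left(-20\right) 21 \left(\left(-8\right) \left(-2\right)\right) = \left(-420\right) 16 = -6720$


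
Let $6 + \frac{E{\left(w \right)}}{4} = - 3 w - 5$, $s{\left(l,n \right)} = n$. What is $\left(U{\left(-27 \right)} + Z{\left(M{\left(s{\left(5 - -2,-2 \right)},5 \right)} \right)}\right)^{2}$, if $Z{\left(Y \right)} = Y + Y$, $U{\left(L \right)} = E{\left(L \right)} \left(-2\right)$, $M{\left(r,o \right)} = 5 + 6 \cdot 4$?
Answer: $252004$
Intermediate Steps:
$M{\left(r,o \right)} = 29$ ($M{\left(r,o \right)} = 5 + 24 = 29$)
$E{\left(w \right)} = -44 - 12 w$ ($E{\left(w \right)} = -24 + 4 \left(- 3 w - 5\right) = -24 + 4 \left(-5 - 3 w\right) = -24 - \left(20 + 12 w\right) = -44 - 12 w$)
$U{\left(L \right)} = 88 + 24 L$ ($U{\left(L \right)} = \left(-44 - 12 L\right) \left(-2\right) = 88 + 24 L$)
$Z{\left(Y \right)} = 2 Y$
$\left(U{\left(-27 \right)} + Z{\left(M{\left(s{\left(5 - -2,-2 \right)},5 \right)} \right)}\right)^{2} = \left(\left(88 + 24 \left(-27\right)\right) + 2 \cdot 29\right)^{2} = \left(\left(88 - 648\right) + 58\right)^{2} = \left(-560 + 58\right)^{2} = \left(-502\right)^{2} = 252004$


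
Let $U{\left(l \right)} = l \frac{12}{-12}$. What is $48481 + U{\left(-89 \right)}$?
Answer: $48570$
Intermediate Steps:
$U{\left(l \right)} = - l$ ($U{\left(l \right)} = l 12 \left(- \frac{1}{12}\right) = l \left(-1\right) = - l$)
$48481 + U{\left(-89 \right)} = 48481 - -89 = 48481 + 89 = 48570$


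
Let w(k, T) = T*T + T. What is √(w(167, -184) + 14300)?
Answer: 2*√11993 ≈ 219.03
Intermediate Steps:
w(k, T) = T + T² (w(k, T) = T² + T = T + T²)
√(w(167, -184) + 14300) = √(-184*(1 - 184) + 14300) = √(-184*(-183) + 14300) = √(33672 + 14300) = √47972 = 2*√11993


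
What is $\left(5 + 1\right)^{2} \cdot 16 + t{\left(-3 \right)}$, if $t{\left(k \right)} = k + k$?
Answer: $570$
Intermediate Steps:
$t{\left(k \right)} = 2 k$
$\left(5 + 1\right)^{2} \cdot 16 + t{\left(-3 \right)} = \left(5 + 1\right)^{2} \cdot 16 + 2 \left(-3\right) = 6^{2} \cdot 16 - 6 = 36 \cdot 16 - 6 = 576 - 6 = 570$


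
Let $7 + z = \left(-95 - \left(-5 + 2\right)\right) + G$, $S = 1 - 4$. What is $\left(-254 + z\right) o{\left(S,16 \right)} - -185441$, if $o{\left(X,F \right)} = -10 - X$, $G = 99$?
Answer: $187219$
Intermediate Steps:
$S = -3$ ($S = 1 - 4 = -3$)
$z = 0$ ($z = -7 + \left(\left(-95 - \left(-5 + 2\right)\right) + 99\right) = -7 + \left(\left(-95 - -3\right) + 99\right) = -7 + \left(\left(-95 + 3\right) + 99\right) = -7 + \left(-92 + 99\right) = -7 + 7 = 0$)
$\left(-254 + z\right) o{\left(S,16 \right)} - -185441 = \left(-254 + 0\right) \left(-10 - -3\right) - -185441 = - 254 \left(-10 + 3\right) + 185441 = \left(-254\right) \left(-7\right) + 185441 = 1778 + 185441 = 187219$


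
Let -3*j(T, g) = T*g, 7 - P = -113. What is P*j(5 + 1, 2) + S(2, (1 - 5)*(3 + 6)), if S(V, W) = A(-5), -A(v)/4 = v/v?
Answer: -484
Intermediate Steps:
A(v) = -4 (A(v) = -4*v/v = -4*1 = -4)
P = 120 (P = 7 - 1*(-113) = 7 + 113 = 120)
j(T, g) = -T*g/3
S(V, W) = -4
P*j(5 + 1, 2) + S(2, (1 - 5)*(3 + 6)) = 120*(-⅓*(5 + 1)*2) - 4 = 120*(-⅓*6*2) - 4 = 120*(-4) - 4 = -480 - 4 = -484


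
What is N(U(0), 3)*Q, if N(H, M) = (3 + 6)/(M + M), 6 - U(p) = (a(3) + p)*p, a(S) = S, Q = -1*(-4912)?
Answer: 7368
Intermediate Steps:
Q = 4912
U(p) = 6 - p*(3 + p) (U(p) = 6 - (3 + p)*p = 6 - p*(3 + p))
N(H, M) = 9/(2*M) (N(H, M) = 9/((2*M)) = 9*(1/(2*M)) = 9/(2*M))
N(U(0), 3)*Q = ((9/2)/3)*4912 = ((9/2)*(⅓))*4912 = (3/2)*4912 = 7368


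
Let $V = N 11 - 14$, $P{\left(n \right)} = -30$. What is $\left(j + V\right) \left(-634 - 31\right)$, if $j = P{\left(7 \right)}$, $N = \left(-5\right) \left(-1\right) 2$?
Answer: $-43890$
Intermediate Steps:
$N = 10$ ($N = 5 \cdot 2 = 10$)
$j = -30$
$V = 96$ ($V = 10 \cdot 11 - 14 = 110 - 14 = 96$)
$\left(j + V\right) \left(-634 - 31\right) = \left(-30 + 96\right) \left(-634 - 31\right) = 66 \left(-634 - 31\right) = 66 \left(-665\right) = -43890$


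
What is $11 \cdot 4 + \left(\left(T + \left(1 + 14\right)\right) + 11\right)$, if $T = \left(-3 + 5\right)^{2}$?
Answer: $74$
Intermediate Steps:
$T = 4$ ($T = 2^{2} = 4$)
$11 \cdot 4 + \left(\left(T + \left(1 + 14\right)\right) + 11\right) = 11 \cdot 4 + \left(\left(4 + \left(1 + 14\right)\right) + 11\right) = 44 + \left(\left(4 + 15\right) + 11\right) = 44 + \left(19 + 11\right) = 44 + 30 = 74$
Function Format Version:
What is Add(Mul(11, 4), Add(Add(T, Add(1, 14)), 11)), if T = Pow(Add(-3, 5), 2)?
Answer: 74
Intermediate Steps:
T = 4 (T = Pow(2, 2) = 4)
Add(Mul(11, 4), Add(Add(T, Add(1, 14)), 11)) = Add(Mul(11, 4), Add(Add(4, Add(1, 14)), 11)) = Add(44, Add(Add(4, 15), 11)) = Add(44, Add(19, 11)) = Add(44, 30) = 74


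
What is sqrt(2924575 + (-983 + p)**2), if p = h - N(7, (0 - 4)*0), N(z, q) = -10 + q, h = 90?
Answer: 2*sqrt(926066) ≈ 1924.6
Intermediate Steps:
p = 100 (p = 90 - (-10 + (0 - 4)*0) = 90 - (-10 - 4*0) = 90 - (-10 + 0) = 90 - 1*(-10) = 90 + 10 = 100)
sqrt(2924575 + (-983 + p)**2) = sqrt(2924575 + (-983 + 100)**2) = sqrt(2924575 + (-883)**2) = sqrt(2924575 + 779689) = sqrt(3704264) = 2*sqrt(926066)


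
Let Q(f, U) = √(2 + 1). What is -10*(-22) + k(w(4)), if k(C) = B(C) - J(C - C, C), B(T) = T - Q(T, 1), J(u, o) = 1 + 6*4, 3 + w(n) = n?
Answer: 196 - √3 ≈ 194.27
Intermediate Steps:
w(n) = -3 + n
Q(f, U) = √3
J(u, o) = 25 (J(u, o) = 1 + 24 = 25)
B(T) = T - √3
k(C) = -25 + C - √3 (k(C) = (C - √3) - 1*25 = (C - √3) - 25 = -25 + C - √3)
-10*(-22) + k(w(4)) = -10*(-22) + (-25 + (-3 + 4) - √3) = 220 + (-25 + 1 - √3) = 220 + (-24 - √3) = 196 - √3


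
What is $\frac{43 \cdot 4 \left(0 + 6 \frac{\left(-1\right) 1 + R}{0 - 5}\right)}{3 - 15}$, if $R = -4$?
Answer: $-86$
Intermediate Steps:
$\frac{43 \cdot 4 \left(0 + 6 \frac{\left(-1\right) 1 + R}{0 - 5}\right)}{3 - 15} = \frac{43 \cdot 4 \left(0 + 6 \frac{\left(-1\right) 1 - 4}{0 - 5}\right)}{3 - 15} = \frac{43 \cdot 4 \left(0 + 6 \frac{-1 - 4}{-5}\right)}{-12} = 43 \cdot 4 \left(0 + 6 \left(\left(-5\right) \left(- \frac{1}{5}\right)\right)\right) \left(- \frac{1}{12}\right) = 43 \cdot 4 \left(0 + 6 \cdot 1\right) \left(- \frac{1}{12}\right) = 43 \cdot 4 \left(0 + 6\right) \left(- \frac{1}{12}\right) = 43 \cdot 4 \cdot 6 \left(- \frac{1}{12}\right) = 43 \cdot 24 \left(- \frac{1}{12}\right) = 1032 \left(- \frac{1}{12}\right) = -86$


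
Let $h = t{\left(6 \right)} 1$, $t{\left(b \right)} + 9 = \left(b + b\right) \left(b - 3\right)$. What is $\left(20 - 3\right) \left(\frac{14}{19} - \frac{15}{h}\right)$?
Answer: $\frac{527}{171} \approx 3.0819$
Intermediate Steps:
$t{\left(b \right)} = -9 + 2 b \left(-3 + b\right)$ ($t{\left(b \right)} = -9 + \left(b + b\right) \left(b - 3\right) = -9 + 2 b \left(-3 + b\right)$)
$h = 27$ ($h = \left(-9 - 36 + 2 \cdot 6^{2}\right) 1 = \left(-9 - 36 + 2 \cdot 36\right) 1 = \left(-9 - 36 + 72\right) 1 = 27 \cdot 1 = 27$)
$\left(20 - 3\right) \left(\frac{14}{19} - \frac{15}{h}\right) = \left(20 - 3\right) \left(\frac{14}{19} - \frac{15}{27}\right) = 17 \left(14 \cdot \frac{1}{19} - \frac{5}{9}\right) = 17 \left(\frac{14}{19} - \frac{5}{9}\right) = 17 \cdot \frac{31}{171} = \frac{527}{171}$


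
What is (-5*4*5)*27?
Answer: -2700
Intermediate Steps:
(-5*4*5)*27 = -20*5*27 = -100*27 = -2700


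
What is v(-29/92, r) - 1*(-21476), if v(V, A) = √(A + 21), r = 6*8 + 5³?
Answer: 21476 + √194 ≈ 21490.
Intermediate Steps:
r = 173 (r = 48 + 125 = 173)
v(V, A) = √(21 + A)
v(-29/92, r) - 1*(-21476) = √(21 + 173) - 1*(-21476) = √194 + 21476 = 21476 + √194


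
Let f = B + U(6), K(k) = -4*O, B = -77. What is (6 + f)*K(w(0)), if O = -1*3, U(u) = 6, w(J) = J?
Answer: -780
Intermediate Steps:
O = -3
K(k) = 12 (K(k) = -4*(-3) = 12)
f = -71 (f = -77 + 6 = -71)
(6 + f)*K(w(0)) = (6 - 71)*12 = -65*12 = -780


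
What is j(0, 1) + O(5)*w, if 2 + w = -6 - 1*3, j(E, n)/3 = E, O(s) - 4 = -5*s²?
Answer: 1331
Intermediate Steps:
O(s) = 4 - 5*s²
j(E, n) = 3*E
w = -11 (w = -2 + (-6 - 1*3) = -2 + (-6 - 3) = -2 - 9 = -11)
j(0, 1) + O(5)*w = 3*0 + (4 - 5*5²)*(-11) = 0 + (4 - 5*25)*(-11) = 0 + (4 - 125)*(-11) = 0 - 121*(-11) = 0 + 1331 = 1331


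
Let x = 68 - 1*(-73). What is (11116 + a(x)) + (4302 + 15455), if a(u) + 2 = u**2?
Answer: 50752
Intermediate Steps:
x = 141 (x = 68 + 73 = 141)
a(u) = -2 + u**2
(11116 + a(x)) + (4302 + 15455) = (11116 + (-2 + 141**2)) + (4302 + 15455) = (11116 + (-2 + 19881)) + 19757 = (11116 + 19879) + 19757 = 30995 + 19757 = 50752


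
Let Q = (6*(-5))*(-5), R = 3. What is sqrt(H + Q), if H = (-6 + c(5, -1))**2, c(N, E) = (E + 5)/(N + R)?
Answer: sqrt(721)/2 ≈ 13.426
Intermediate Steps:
c(N, E) = (5 + E)/(3 + N) (c(N, E) = (E + 5)/(N + 3) = (5 + E)/(3 + N))
H = 121/4 (H = (-6 + (5 - 1)/(3 + 5))**2 = (-6 + 4/8)**2 = (-6 + (1/8)*4)**2 = (-6 + 1/2)**2 = (-11/2)**2 = 121/4 ≈ 30.250)
Q = 150 (Q = -30*(-5) = 150)
sqrt(H + Q) = sqrt(121/4 + 150) = sqrt(721/4) = sqrt(721)/2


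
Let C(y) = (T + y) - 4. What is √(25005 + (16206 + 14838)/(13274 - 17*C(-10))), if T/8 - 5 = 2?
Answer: 3*√6848990765/1570 ≈ 158.14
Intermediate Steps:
T = 56 (T = 40 + 8*2 = 40 + 16 = 56)
C(y) = 52 + y (C(y) = (56 + y) - 4 = 52 + y)
√(25005 + (16206 + 14838)/(13274 - 17*C(-10))) = √(25005 + (16206 + 14838)/(13274 - 17*(52 - 10))) = √(25005 + 31044/(13274 - 17*42)) = √(25005 + 31044/(13274 - 714)) = √(25005 + 31044/12560) = √(25005 + 31044*(1/12560)) = √(25005 + 7761/3140) = √(78523461/3140) = 3*√6848990765/1570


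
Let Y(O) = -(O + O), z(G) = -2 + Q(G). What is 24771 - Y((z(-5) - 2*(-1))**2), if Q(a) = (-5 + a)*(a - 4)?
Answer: 40971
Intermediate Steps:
Q(a) = (-5 + a)*(-4 + a)
z(G) = 18 + G**2 - 9*G (z(G) = -2 + (20 + G**2 - 9*G) = 18 + G**2 - 9*G)
Y(O) = -2*O
24771 - Y((z(-5) - 2*(-1))**2) = 24771 - (-2)*((18 + (-5)**2 - 9*(-5)) - 2*(-1))**2 = 24771 - (-2)*((18 + 25 + 45) + 2)**2 = 24771 - (-2)*(88 + 2)**2 = 24771 - (-2)*90**2 = 24771 - (-2)*8100 = 24771 - 1*(-16200) = 24771 + 16200 = 40971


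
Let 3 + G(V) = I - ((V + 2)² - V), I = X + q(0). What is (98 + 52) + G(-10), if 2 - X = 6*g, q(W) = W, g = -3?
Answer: 93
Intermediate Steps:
X = 20 (X = 2 - 6*(-3) = 2 - 1*(-18) = 2 + 18 = 20)
I = 20 (I = 20 + 0 = 20)
G(V) = 17 + V - (2 + V)² (G(V) = -3 + (20 - ((V + 2)² - V)) = -3 + (20 - ((2 + V)² - V)) = -3 + (20 + (V - (2 + V)²)) = -3 + (20 + V - (2 + V)²) = 17 + V - (2 + V)²)
(98 + 52) + G(-10) = (98 + 52) + (17 - 10 - (2 - 10)²) = 150 + (17 - 10 - 1*(-8)²) = 150 + (17 - 10 - 1*64) = 150 + (17 - 10 - 64) = 150 - 57 = 93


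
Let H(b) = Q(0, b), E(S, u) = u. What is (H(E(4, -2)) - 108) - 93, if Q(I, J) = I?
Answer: -201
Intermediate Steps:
H(b) = 0
(H(E(4, -2)) - 108) - 93 = (0 - 108) - 93 = -108 - 93 = -201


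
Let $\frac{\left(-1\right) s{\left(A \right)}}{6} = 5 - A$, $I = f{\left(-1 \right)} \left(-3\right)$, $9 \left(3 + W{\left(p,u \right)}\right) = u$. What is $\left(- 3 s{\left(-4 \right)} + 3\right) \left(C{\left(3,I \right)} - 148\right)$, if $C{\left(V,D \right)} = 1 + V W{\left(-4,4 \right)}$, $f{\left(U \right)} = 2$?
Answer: $-25520$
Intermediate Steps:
$W{\left(p,u \right)} = -3 + \frac{u}{9}$
$I = -6$ ($I = 2 \left(-3\right) = -6$)
$s{\left(A \right)} = -30 + 6 A$ ($s{\left(A \right)} = - 6 \left(5 - A\right) = -30 + 6 A$)
$C{\left(V,D \right)} = 1 - \frac{23 V}{9}$ ($C{\left(V,D \right)} = 1 + V \left(-3 + \frac{1}{9} \cdot 4\right) = 1 + V \left(-3 + \frac{4}{9}\right) = 1 + V \left(- \frac{23}{9}\right) = 1 - \frac{23 V}{9}$)
$\left(- 3 s{\left(-4 \right)} + 3\right) \left(C{\left(3,I \right)} - 148\right) = \left(- 3 \left(-30 + 6 \left(-4\right)\right) + 3\right) \left(\left(1 - \frac{23}{3}\right) - 148\right) = \left(- 3 \left(-30 - 24\right) + 3\right) \left(\left(1 - \frac{23}{3}\right) - 148\right) = \left(\left(-3\right) \left(-54\right) + 3\right) \left(- \frac{20}{3} - 148\right) = \left(162 + 3\right) \left(- \frac{464}{3}\right) = 165 \left(- \frac{464}{3}\right) = -25520$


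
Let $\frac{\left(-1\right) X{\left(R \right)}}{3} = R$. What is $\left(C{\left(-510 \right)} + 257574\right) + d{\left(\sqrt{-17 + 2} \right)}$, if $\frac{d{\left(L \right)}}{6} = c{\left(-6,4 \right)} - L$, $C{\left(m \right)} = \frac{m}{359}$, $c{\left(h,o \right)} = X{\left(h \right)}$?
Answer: $\frac{92507328}{359} - 6 i \sqrt{15} \approx 2.5768 \cdot 10^{5} - 23.238 i$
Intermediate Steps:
$X{\left(R \right)} = - 3 R$
$c{\left(h,o \right)} = - 3 h$
$C{\left(m \right)} = \frac{m}{359}$ ($C{\left(m \right)} = m \frac{1}{359} = \frac{m}{359}$)
$d{\left(L \right)} = 108 - 6 L$ ($d{\left(L \right)} = 6 \left(\left(-3\right) \left(-6\right) - L\right) = 6 \left(18 - L\right) = 108 - 6 L$)
$\left(C{\left(-510 \right)} + 257574\right) + d{\left(\sqrt{-17 + 2} \right)} = \left(\frac{1}{359} \left(-510\right) + 257574\right) + \left(108 - 6 \sqrt{-17 + 2}\right) = \left(- \frac{510}{359} + 257574\right) + \left(108 - 6 \sqrt{-15}\right) = \frac{92468556}{359} + \left(108 - 6 i \sqrt{15}\right) = \frac{92507328}{359} - 6 i \sqrt{15}$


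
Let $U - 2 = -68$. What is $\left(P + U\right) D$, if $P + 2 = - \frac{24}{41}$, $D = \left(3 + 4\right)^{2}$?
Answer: $- \frac{137788}{41} \approx -3360.7$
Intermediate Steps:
$U = -66$ ($U = 2 - 68 = -66$)
$D = 49$ ($D = 7^{2} = 49$)
$P = - \frac{106}{41}$ ($P = -2 - \frac{24}{41} = - \frac{106}{41} \approx -2.5854$)
$\left(P + U\right) D = \left(- \frac{106}{41} - 66\right) 49 = \left(- \frac{2812}{41}\right) 49 = - \frac{137788}{41}$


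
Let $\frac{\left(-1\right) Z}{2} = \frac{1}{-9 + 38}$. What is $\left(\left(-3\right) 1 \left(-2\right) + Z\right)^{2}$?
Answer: $\frac{29584}{841} \approx 35.177$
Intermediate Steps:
$Z = - \frac{2}{29}$ ($Z = - \frac{2}{-9 + 38} = - \frac{2}{29} \approx -0.068966$)
$\left(\left(-3\right) 1 \left(-2\right) + Z\right)^{2} = \left(\left(-3\right) 1 \left(-2\right) - \frac{2}{29}\right)^{2} = \left(\left(-3\right) \left(-2\right) - \frac{2}{29}\right)^{2} = \left(6 - \frac{2}{29}\right)^{2} = \left(\frac{172}{29}\right)^{2} = \frac{29584}{841}$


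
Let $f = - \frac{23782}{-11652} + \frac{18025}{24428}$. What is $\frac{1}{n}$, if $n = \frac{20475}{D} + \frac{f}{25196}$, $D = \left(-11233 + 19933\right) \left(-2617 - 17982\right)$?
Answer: $- \frac{1071036153909951024}{4240300119899} \approx -2.5259 \cdot 10^{5}$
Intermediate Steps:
$D = -179211300$ ($D = 8700 \left(-20599\right) = -179211300$)
$f = \frac{197743499}{71158764}$ ($f = \left(-23782\right) \left(- \frac{1}{11652}\right) + 18025 \cdot \frac{1}{24428} = \frac{11891}{5826} + \frac{18025}{24428} = \frac{197743499}{71158764} \approx 2.7789$)
$n = - \frac{4240300119899}{1071036153909951024}$ ($n = \frac{20475}{-179211300} + \frac{197743499}{71158764 \cdot 25196} = 20475 \left(- \frac{1}{179211300}\right) + \frac{197743499}{71158764} \cdot \frac{1}{25196} = - \frac{273}{2389484} + \frac{197743499}{1792916217744} = - \frac{4240300119899}{1071036153909951024} \approx -3.9591 \cdot 10^{-6}$)
$\frac{1}{n} = \frac{1}{- \frac{4240300119899}{1071036153909951024}} = - \frac{1071036153909951024}{4240300119899}$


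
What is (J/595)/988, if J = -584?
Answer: -146/146965 ≈ -0.00099343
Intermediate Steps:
(J/595)/988 = -584/595/988 = -584*1/595*(1/988) = -584/595*1/988 = -146/146965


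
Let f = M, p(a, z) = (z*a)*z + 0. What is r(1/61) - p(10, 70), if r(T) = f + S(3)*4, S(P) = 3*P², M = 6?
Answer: -48886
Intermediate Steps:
p(a, z) = a*z² (p(a, z) = (a*z)*z + 0 = a*z² + 0 = a*z²)
f = 6
r(T) = 114 (r(T) = 6 + (3*3²)*4 = 6 + (3*9)*4 = 6 + 27*4 = 6 + 108 = 114)
r(1/61) - p(10, 70) = 114 - 10*70² = 114 - 10*4900 = 114 - 1*49000 = 114 - 49000 = -48886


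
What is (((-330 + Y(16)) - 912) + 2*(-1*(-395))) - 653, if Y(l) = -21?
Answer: -1126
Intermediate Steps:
(((-330 + Y(16)) - 912) + 2*(-1*(-395))) - 653 = (((-330 - 21) - 912) + 2*(-1*(-395))) - 653 = ((-351 - 912) + 2*395) - 653 = (-1263 + 790) - 653 = -473 - 653 = -1126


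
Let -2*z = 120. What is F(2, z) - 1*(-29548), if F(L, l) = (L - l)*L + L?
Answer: 29674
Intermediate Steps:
z = -60 (z = -½*120 = -60)
F(L, l) = L + L*(L - l) (F(L, l) = L*(L - l) + L = L + L*(L - l))
F(2, z) - 1*(-29548) = 2*(1 + 2 - 1*(-60)) - 1*(-29548) = 2*(1 + 2 + 60) + 29548 = 2*63 + 29548 = 126 + 29548 = 29674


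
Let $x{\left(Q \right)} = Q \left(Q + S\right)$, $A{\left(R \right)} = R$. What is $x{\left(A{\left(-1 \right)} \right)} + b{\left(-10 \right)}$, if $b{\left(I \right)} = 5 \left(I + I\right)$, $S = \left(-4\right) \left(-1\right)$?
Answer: $-103$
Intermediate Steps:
$S = 4$
$b{\left(I \right)} = 10 I$ ($b{\left(I \right)} = 5 \cdot 2 I = 10 I$)
$x{\left(Q \right)} = Q \left(4 + Q\right)$ ($x{\left(Q \right)} = Q \left(Q + 4\right) = Q \left(4 + Q\right)$)
$x{\left(A{\left(-1 \right)} \right)} + b{\left(-10 \right)} = - (4 - 1) + 10 \left(-10\right) = \left(-1\right) 3 - 100 = -3 - 100 = -103$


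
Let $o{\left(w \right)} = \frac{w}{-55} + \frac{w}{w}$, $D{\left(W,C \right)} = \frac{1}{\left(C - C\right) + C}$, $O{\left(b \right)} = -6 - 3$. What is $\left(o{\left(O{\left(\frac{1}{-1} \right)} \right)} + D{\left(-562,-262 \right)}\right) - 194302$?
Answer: $- \frac{2799875107}{14410} \approx -1.943 \cdot 10^{5}$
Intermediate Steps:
$O{\left(b \right)} = -9$
$D{\left(W,C \right)} = \frac{1}{C}$ ($D{\left(W,C \right)} = \frac{1}{0 + C} = \frac{1}{C}$)
$o{\left(w \right)} = 1 - \frac{w}{55}$ ($o{\left(w \right)} = w \left(- \frac{1}{55}\right) + 1 = - \frac{w}{55} + 1 = 1 - \frac{w}{55}$)
$\left(o{\left(O{\left(\frac{1}{-1} \right)} \right)} + D{\left(-562,-262 \right)}\right) - 194302 = \left(\left(1 - - \frac{9}{55}\right) + \frac{1}{-262}\right) - 194302 = \left(\left(1 + \frac{9}{55}\right) - \frac{1}{262}\right) - 194302 = \left(\frac{64}{55} - \frac{1}{262}\right) - 194302 = \frac{16713}{14410} - 194302 = - \frac{2799875107}{14410}$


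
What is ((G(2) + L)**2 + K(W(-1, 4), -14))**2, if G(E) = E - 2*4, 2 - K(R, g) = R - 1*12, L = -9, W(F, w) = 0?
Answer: 57121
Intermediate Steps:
K(R, g) = 14 - R (K(R, g) = 2 - (R - 1*12) = 2 - (R - 12) = 2 - (-12 + R) = 2 + (12 - R) = 14 - R)
G(E) = -8 + E (G(E) = E - 8 = -8 + E)
((G(2) + L)**2 + K(W(-1, 4), -14))**2 = (((-8 + 2) - 9)**2 + (14 - 1*0))**2 = ((-6 - 9)**2 + (14 + 0))**2 = ((-15)**2 + 14)**2 = (225 + 14)**2 = 239**2 = 57121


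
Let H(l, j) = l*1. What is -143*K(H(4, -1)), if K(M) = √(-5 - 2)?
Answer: -143*I*√7 ≈ -378.34*I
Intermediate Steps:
H(l, j) = l
K(M) = I*√7 (K(M) = √(-7) = I*√7)
-143*K(H(4, -1)) = -143*I*√7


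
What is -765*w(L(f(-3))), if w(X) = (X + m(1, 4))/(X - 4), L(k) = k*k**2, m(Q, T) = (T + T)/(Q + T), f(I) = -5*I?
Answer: -2583099/3371 ≈ -766.27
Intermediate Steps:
m(Q, T) = 2*T/(Q + T) (m(Q, T) = (2*T)/(Q + T) = 2*T/(Q + T))
L(k) = k**3
w(X) = (8/5 + X)/(-4 + X) (w(X) = (X + 2*4/(1 + 4))/(X - 4) = (X + 2*4/5)/(-4 + X) = (X + 2*4*(1/5))/(-4 + X) = (X + 8/5)/(-4 + X) = (8/5 + X)/(-4 + X))
-765*w(L(f(-3))) = -765*(8/5 + (-5*(-3))**3)/(-4 + (-5*(-3))**3) = -765*(8/5 + 15**3)/(-4 + 15**3) = -765*(8/5 + 3375)/(-4 + 3375) = -765*16883/(3371*5) = -765*16883/16855 = -2583099/3371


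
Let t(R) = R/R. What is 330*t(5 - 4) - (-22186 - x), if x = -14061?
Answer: 8455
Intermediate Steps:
t(R) = 1
330*t(5 - 4) - (-22186 - x) = 330*1 - (-22186 - 1*(-14061)) = 330 - (-22186 + 14061) = 330 - 1*(-8125) = 330 + 8125 = 8455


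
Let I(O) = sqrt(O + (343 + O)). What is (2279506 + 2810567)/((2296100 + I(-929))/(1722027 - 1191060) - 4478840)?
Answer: -1285447061417535692405676/1131085184398180076630783 - 2702660790591*I*sqrt(1515)/5655425921990900383153915 ≈ -1.1365 - 1.8601e-11*I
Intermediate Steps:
I(O) = sqrt(343 + 2*O)
(2279506 + 2810567)/((2296100 + I(-929))/(1722027 - 1191060) - 4478840) = (2279506 + 2810567)/((2296100 + sqrt(343 + 2*(-929)))/(1722027 - 1191060) - 4478840) = 5090073/((2296100 + sqrt(343 - 1858))/530967 - 4478840) = 5090073/((2296100 + sqrt(-1515))*(1/530967) - 4478840) = 5090073/((2296100 + I*sqrt(1515))*(1/530967) - 4478840) = 5090073/((2296100/530967 + I*sqrt(1515)/530967) - 4478840) = 5090073/(-2378113942180/530967 + I*sqrt(1515)/530967)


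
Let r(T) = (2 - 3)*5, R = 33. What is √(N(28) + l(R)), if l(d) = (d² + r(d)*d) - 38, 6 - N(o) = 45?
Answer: 11*√7 ≈ 29.103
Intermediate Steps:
N(o) = -39 (N(o) = 6 - 1*45 = 6 - 45 = -39)
r(T) = -5 (r(T) = -1*5 = -5)
l(d) = -38 + d² - 5*d (l(d) = (d² - 5*d) - 38 = -38 + d² - 5*d)
√(N(28) + l(R)) = √(-39 + (-38 + 33² - 5*33)) = √(-39 + (-38 + 1089 - 165)) = √(-39 + 886) = √847 = 11*√7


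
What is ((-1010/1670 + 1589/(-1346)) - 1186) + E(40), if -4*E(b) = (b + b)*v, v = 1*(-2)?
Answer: -258001481/224782 ≈ -1147.8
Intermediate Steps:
v = -2
E(b) = b (E(b) = -(b + b)*(-2)/4 = -2*b*(-2)/4 = -(-1)*b = b)
((-1010/1670 + 1589/(-1346)) - 1186) + E(40) = ((-1010/1670 + 1589/(-1346)) - 1186) + 40 = ((-1010*1/1670 + 1589*(-1/1346)) - 1186) + 40 = ((-101/167 - 1589/1346) - 1186) + 40 = (-401309/224782 - 1186) + 40 = -266992761/224782 + 40 = -258001481/224782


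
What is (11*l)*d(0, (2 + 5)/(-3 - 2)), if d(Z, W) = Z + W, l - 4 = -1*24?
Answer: 308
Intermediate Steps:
l = -20 (l = 4 - 1*24 = 4 - 24 = -20)
d(Z, W) = W + Z
(11*l)*d(0, (2 + 5)/(-3 - 2)) = (11*(-20))*((2 + 5)/(-3 - 2) + 0) = -220*(7/(-5) + 0) = -220*(7*(-1/5) + 0) = -220*(-7/5 + 0) = -220*(-7/5) = 308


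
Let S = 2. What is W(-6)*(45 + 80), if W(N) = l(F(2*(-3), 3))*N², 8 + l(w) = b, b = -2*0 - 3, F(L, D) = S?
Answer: -49500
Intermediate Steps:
F(L, D) = 2
b = -3 (b = 0 - 3 = -3)
l(w) = -11 (l(w) = -8 - 3 = -11)
W(N) = -11*N²
W(-6)*(45 + 80) = (-11*(-6)²)*(45 + 80) = -11*36*125 = -396*125 = -49500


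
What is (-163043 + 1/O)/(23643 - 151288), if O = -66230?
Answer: 10798337891/8453928350 ≈ 1.2773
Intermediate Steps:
(-163043 + 1/O)/(23643 - 151288) = (-163043 + 1/(-66230))/(23643 - 151288) = (-163043 - 1/66230)/(-127645) = -10798337891/66230*(-1/127645) = 10798337891/8453928350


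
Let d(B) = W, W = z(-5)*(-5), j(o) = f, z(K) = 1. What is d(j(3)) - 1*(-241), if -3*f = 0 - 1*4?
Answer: 236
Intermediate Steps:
f = 4/3 (f = -(0 - 1*4)/3 = -(0 - 4)/3 = -⅓*(-4) = 4/3 ≈ 1.3333)
j(o) = 4/3
W = -5 (W = 1*(-5) = -5)
d(B) = -5
d(j(3)) - 1*(-241) = -5 - 1*(-241) = -5 + 241 = 236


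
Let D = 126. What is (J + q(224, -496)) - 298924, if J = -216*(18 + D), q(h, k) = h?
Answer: -329804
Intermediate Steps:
J = -31104 (J = -216*(18 + 126) = -216*144 = -31104)
(J + q(224, -496)) - 298924 = (-31104 + 224) - 298924 = -30880 - 298924 = -329804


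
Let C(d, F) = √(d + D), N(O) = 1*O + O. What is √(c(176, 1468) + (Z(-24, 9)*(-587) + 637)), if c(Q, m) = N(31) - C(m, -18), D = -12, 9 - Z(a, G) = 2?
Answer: √(-3410 - 4*√91) ≈ 58.721*I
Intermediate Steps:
Z(a, G) = 7 (Z(a, G) = 9 - 1*2 = 9 - 2 = 7)
N(O) = 2*O (N(O) = O + O = 2*O)
C(d, F) = √(-12 + d) (C(d, F) = √(d - 12) = √(-12 + d))
c(Q, m) = 62 - √(-12 + m) (c(Q, m) = 2*31 - √(-12 + m) = 62 - √(-12 + m))
√(c(176, 1468) + (Z(-24, 9)*(-587) + 637)) = √((62 - √(-12 + 1468)) + (7*(-587) + 637)) = √((62 - √1456) + (-4109 + 637)) = √((62 - 4*√91) - 3472) = √(-3410 - 4*√91)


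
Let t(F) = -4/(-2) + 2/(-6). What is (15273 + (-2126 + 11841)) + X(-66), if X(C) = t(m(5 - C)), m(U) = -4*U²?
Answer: 74969/3 ≈ 24990.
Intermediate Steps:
t(F) = 5/3 (t(F) = -4*(-½) + 2*(-⅙) = 2 - ⅓ = 5/3)
X(C) = 5/3
(15273 + (-2126 + 11841)) + X(-66) = (15273 + (-2126 + 11841)) + 5/3 = (15273 + 9715) + 5/3 = 24988 + 5/3 = 74969/3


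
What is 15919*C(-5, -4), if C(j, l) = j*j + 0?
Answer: 397975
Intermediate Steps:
C(j, l) = j² (C(j, l) = j² + 0 = j²)
15919*C(-5, -4) = 15919*(-5)² = 15919*25 = 397975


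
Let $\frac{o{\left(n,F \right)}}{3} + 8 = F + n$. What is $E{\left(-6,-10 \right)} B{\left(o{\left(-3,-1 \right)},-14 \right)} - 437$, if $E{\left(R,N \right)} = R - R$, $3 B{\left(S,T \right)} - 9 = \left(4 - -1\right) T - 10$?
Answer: $-437$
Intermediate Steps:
$o{\left(n,F \right)} = -24 + 3 F + 3 n$ ($o{\left(n,F \right)} = -24 + 3 \left(F + n\right) = -24 + \left(3 F + 3 n\right) = -24 + 3 F + 3 n$)
$B{\left(S,T \right)} = - \frac{1}{3} + \frac{5 T}{3}$ ($B{\left(S,T \right)} = 3 + \frac{\left(4 - -1\right) T - 10}{3} = 3 + \frac{\left(4 + 1\right) T - 10}{3} = 3 + \frac{5 T - 10}{3} = 3 + \frac{-10 + 5 T}{3} = 3 + \left(- \frac{10}{3} + \frac{5 T}{3}\right) = - \frac{1}{3} + \frac{5 T}{3}$)
$E{\left(R,N \right)} = 0$
$E{\left(-6,-10 \right)} B{\left(o{\left(-3,-1 \right)},-14 \right)} - 437 = 0 \left(- \frac{1}{3} + \frac{5}{3} \left(-14\right)\right) - 437 = 0 \left(- \frac{1}{3} - \frac{70}{3}\right) - 437 = 0 \left(- \frac{71}{3}\right) - 437 = 0 - 437 = -437$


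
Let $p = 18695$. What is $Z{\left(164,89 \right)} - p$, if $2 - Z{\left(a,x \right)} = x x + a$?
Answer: $-26778$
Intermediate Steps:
$Z{\left(a,x \right)} = 2 - a - x^{2}$ ($Z{\left(a,x \right)} = 2 - \left(x x + a\right) = 2 - \left(x^{2} + a\right) = 2 - \left(a + x^{2}\right) = 2 - a - x^{2}$)
$Z{\left(164,89 \right)} - p = \left(2 - 164 - 89^{2}\right) - 18695 = \left(2 - 164 - 7921\right) - 18695 = -8083 - 18695 = -26778$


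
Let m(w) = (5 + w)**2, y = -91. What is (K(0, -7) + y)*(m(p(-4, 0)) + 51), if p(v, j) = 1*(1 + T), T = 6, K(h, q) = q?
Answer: -19110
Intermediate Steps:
p(v, j) = 7 (p(v, j) = 1*(1 + 6) = 1*7 = 7)
(K(0, -7) + y)*(m(p(-4, 0)) + 51) = (-7 - 91)*((5 + 7)**2 + 51) = -98*(12**2 + 51) = -98*(144 + 51) = -98*195 = -19110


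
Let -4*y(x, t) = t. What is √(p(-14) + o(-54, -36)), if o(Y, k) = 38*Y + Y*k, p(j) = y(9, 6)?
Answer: I*√438/2 ≈ 10.464*I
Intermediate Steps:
y(x, t) = -t/4
p(j) = -3/2 (p(j) = -¼*6 = -3/2)
√(p(-14) + o(-54, -36)) = √(-3/2 - 54*(38 - 36)) = √(-3/2 - 54*2) = √(-3/2 - 108) = √(-219/2) = I*√438/2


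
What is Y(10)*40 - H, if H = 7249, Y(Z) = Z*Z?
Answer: -3249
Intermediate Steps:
Y(Z) = Z²
Y(10)*40 - H = 10²*40 - 1*7249 = 100*40 - 7249 = 4000 - 7249 = -3249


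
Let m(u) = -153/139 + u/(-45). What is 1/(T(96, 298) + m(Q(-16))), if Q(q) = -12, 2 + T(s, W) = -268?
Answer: -2085/564689 ≈ -0.0036923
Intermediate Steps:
T(s, W) = -270 (T(s, W) = -2 - 268 = -270)
m(u) = -153/139 - u/45 (m(u) = -153*1/139 + u*(-1/45) = -153/139 - u/45)
1/(T(96, 298) + m(Q(-16))) = 1/(-270 + (-153/139 - 1/45*(-12))) = 1/(-270 + (-153/139 + 4/15)) = 1/(-270 - 1739/2085) = 1/(-564689/2085) = -2085/564689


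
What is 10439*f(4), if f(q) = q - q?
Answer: 0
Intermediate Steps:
f(q) = 0
10439*f(4) = 10439*0 = 0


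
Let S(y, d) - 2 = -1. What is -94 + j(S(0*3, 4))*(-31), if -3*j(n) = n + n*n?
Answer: -220/3 ≈ -73.333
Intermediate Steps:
S(y, d) = 1 (S(y, d) = 2 - 1 = 1)
j(n) = -n/3 - n²/3 (j(n) = -(n + n*n)/3 = -(n + n²)/3 = -n/3 - n²/3)
-94 + j(S(0*3, 4))*(-31) = -94 - ⅓*1*(1 + 1)*(-31) = -94 - ⅓*1*2*(-31) = -94 - ⅔*(-31) = -94 + 62/3 = -220/3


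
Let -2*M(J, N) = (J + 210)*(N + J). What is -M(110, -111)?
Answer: -160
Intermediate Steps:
M(J, N) = -(210 + J)*(J + N)/2 (M(J, N) = -(J + 210)*(N + J)/2 = -(210 + J)*(J + N)/2)
-M(110, -111) = -(-105*110 - 105*(-111) - 1/2*110**2 - 1/2*110*(-111)) = -(-11550 + 11655 - 1/2*12100 + 6105) = -(-11550 + 11655 - 6050 + 6105) = -1*160 = -160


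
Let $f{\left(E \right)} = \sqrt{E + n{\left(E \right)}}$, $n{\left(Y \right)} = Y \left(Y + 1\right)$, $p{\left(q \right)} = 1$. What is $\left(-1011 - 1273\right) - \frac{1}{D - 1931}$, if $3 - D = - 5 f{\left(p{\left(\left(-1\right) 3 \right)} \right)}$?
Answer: $- \frac{8489875028}{3717109} + \frac{5 \sqrt{3}}{3717109} \approx -2284.0$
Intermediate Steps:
$n{\left(Y \right)} = Y \left(1 + Y\right)$
$f{\left(E \right)} = \sqrt{E + E \left(1 + E\right)}$
$D = 3 + 5 \sqrt{3}$ ($D = 3 - - 5 \sqrt{1 \left(2 + 1\right)} = 3 - - 5 \sqrt{1 \cdot 3} = 3 - - 5 \sqrt{3} = 3 + 5 \sqrt{3} \approx 11.66$)
$\left(-1011 - 1273\right) - \frac{1}{D - 1931} = \left(-1011 - 1273\right) - \frac{1}{\left(3 + 5 \sqrt{3}\right) - 1931} = -2284 - \frac{1}{-1928 + 5 \sqrt{3}}$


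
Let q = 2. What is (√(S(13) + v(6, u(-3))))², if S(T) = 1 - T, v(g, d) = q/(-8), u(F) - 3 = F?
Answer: -49/4 ≈ -12.250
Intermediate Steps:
u(F) = 3 + F
v(g, d) = -¼ (v(g, d) = 2/(-8) = 2*(-⅛) = -¼)
(√(S(13) + v(6, u(-3))))² = (√((1 - 1*13) - ¼))² = (√((1 - 13) - ¼))² = (√(-12 - ¼))² = (√(-49/4))² = (7*I/2)² = -49/4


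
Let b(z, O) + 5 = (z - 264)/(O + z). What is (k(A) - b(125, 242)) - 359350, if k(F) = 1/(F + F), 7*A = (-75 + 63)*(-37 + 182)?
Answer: -458940579049/1277160 ≈ -3.5934e+5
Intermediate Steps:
A = -1740/7 (A = ((-75 + 63)*(-37 + 182))/7 = (-12*145)/7 = (⅐)*(-1740) = -1740/7 ≈ -248.57)
b(z, O) = -5 + (-264 + z)/(O + z) (b(z, O) = -5 + (z - 264)/(O + z) = -5 + (-264 + z)/(O + z))
k(F) = 1/(2*F)
(k(A) - b(125, 242)) - 359350 = (1/(2*(-1740/7)) - (-264 - 5*242 - 4*125)/(242 + 125)) - 359350 = ((½)*(-7/1740) - (-264 - 1210 - 500)/367) - 359350 = (-7/3480 - (-1974)/367) - 359350 = (-7/3480 - 1*(-1974/367)) - 359350 = (-7/3480 + 1974/367) - 359350 = 6866951/1277160 - 359350 = -458940579049/1277160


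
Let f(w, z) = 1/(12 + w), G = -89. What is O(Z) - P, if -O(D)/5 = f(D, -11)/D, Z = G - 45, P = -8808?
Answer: 143993179/16348 ≈ 8808.0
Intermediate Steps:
Z = -134 (Z = -89 - 45 = -134)
O(D) = -5/(D*(12 + D)) (O(D) = -5/((12 + D)*D) = -5/(D*(12 + D)))
O(Z) - P = -5/(-134*(12 - 134)) - 1*(-8808) = -5*(-1/134)/(-122) + 8808 = -5*(-1/134)*(-1/122) + 8808 = -5/16348 + 8808 = 143993179/16348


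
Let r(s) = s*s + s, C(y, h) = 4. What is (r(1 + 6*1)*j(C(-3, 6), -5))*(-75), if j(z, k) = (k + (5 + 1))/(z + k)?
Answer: 4200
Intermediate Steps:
r(s) = s + s² (r(s) = s² + s = s + s²)
j(z, k) = (6 + k)/(k + z) (j(z, k) = (k + 6)/(k + z) = (6 + k)/(k + z))
(r(1 + 6*1)*j(C(-3, 6), -5))*(-75) = (((1 + 6*1)*(1 + (1 + 6*1)))*((6 - 5)/(-5 + 4)))*(-75) = (((1 + 6)*(1 + (1 + 6)))*(1/(-1)))*(-75) = ((7*(1 + 7))*(-1*1))*(-75) = ((7*8)*(-1))*(-75) = (56*(-1))*(-75) = -56*(-75) = 4200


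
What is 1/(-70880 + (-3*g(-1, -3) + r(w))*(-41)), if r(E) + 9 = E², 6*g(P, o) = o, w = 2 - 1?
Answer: -2/141227 ≈ -1.4162e-5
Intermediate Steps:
w = 1
g(P, o) = o/6
r(E) = -9 + E²
1/(-70880 + (-3*g(-1, -3) + r(w))*(-41)) = 1/(-70880 + (-(-3)/2 + (-9 + 1²))*(-41)) = 1/(-70880 + (-3*(-½) + (-9 + 1))*(-41)) = 1/(-70880 + (3/2 - 8)*(-41)) = 1/(-70880 - 13/2*(-41)) = 1/(-70880 + 533/2) = 1/(-141227/2) = -2/141227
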